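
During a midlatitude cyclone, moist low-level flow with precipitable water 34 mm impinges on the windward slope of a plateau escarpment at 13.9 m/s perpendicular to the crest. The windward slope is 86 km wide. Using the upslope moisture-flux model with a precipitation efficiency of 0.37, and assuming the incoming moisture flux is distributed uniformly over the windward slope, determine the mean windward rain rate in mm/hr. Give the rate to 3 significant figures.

Incoming column moisture flux per unit ridge length: F = V × PW = 13.9 × 34 = 472.6 mm·m/s.
Spread over the 86 km slope with efficiency ε = 0.37: R = ε·F/W = 0.37 × 472.6 / 86000 m = 2.033e-03 mm/s.
R = 2.033e-03 × 3600 = 7.32 mm/hr.

R ≈ 7.32 mm/hr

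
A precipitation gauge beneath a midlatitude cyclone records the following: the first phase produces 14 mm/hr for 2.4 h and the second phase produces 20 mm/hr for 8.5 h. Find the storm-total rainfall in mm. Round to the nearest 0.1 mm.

Total = Σ Rᵢ Δtᵢ = 14 × 2.4 + 20 × 8.5
      = 33.6 + 170 = 203.6 mm.

total ≈ 203.6 mm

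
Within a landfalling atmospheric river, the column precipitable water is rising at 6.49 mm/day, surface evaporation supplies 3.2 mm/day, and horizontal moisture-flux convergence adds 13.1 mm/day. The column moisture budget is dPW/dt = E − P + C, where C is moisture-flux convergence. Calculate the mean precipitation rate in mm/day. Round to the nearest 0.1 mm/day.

P ≈ 9.8 mm/day

dPW/dt = +6.49 mm/day.
P = E + C − dPW/dt = 3.2 + (13.1) − (+6.49) = 9.8 mm/day.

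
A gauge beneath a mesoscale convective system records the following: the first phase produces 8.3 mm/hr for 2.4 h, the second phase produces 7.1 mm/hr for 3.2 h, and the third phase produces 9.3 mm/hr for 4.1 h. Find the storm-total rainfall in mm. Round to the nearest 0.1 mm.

total ≈ 80.8 mm

Total = Σ Rᵢ Δtᵢ = 8.3 × 2.4 + 7.1 × 3.2 + 9.3 × 4.1
      = 19.92 + 22.72 + 38.13 = 80.8 mm.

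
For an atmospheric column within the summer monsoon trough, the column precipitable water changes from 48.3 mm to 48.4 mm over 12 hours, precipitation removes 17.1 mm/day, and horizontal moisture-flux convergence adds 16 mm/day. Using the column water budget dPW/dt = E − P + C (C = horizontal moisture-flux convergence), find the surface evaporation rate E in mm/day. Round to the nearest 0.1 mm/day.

dPW/dt = (48.4 − 48.3) mm / (12/24 day) = +0.200 mm/day.
E = dPW/dt + P − C = (+0.200) + 17.1 − (16) = 1.3 mm/day.

E ≈ 1.3 mm/day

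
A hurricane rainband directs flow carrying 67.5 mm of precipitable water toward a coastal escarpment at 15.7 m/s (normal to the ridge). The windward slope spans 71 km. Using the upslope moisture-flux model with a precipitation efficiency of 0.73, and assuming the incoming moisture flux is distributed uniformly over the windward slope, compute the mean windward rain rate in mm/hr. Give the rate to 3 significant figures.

R ≈ 39.2 mm/hr

Incoming column moisture flux per unit ridge length: F = V × PW = 15.7 × 67.5 = 1059.75 mm·m/s.
Spread over the 71 km slope with efficiency ε = 0.73: R = ε·F/W = 0.73 × 1059.75 / 71000 m = 1.090e-02 mm/s.
R = 1.090e-02 × 3600 = 39.2 mm/hr.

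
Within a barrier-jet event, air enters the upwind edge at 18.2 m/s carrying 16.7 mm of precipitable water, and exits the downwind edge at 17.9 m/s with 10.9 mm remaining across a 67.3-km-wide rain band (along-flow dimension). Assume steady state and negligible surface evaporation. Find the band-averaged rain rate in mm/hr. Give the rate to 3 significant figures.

R ≈ 5.82 mm/hr

Column moisture flux per unit crosswind length is F = V × PW.
Inflow: F_in = 18.2 × 16.7 = 303.94 mm·m/s
Outflow: F_out = 17.9 × 10.9 = 195.11 mm·m/s
Steady-state rate R = (F_in − F_out)/L = (303.94 − 195.11) / 67300 m = 1.617e-03 mm/s.
R = 1.617e-03 × 3600 = 5.82 mm/hr.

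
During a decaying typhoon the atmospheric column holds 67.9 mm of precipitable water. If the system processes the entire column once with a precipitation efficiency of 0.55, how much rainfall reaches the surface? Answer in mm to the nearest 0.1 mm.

Rainfall = ε × PW = 0.55 × 67.9 = 37.3 mm.

rainfall ≈ 37.3 mm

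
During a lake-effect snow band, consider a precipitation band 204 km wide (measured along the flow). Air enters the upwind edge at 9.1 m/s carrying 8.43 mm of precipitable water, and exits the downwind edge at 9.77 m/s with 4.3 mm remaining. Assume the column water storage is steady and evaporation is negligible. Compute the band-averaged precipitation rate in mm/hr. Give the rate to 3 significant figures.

R ≈ 0.612 mm/hr

Column moisture flux per unit crosswind length is F = V × PW.
Inflow: F_in = 9.1 × 8.43 = 76.713 mm·m/s
Outflow: F_out = 9.77 × 4.3 = 42.011 mm·m/s
Steady-state rate R = (F_in − F_out)/L = (76.713 − 42.011) / 204000 m = 1.701e-04 mm/s.
R = 1.701e-04 × 3600 = 0.612 mm/hr.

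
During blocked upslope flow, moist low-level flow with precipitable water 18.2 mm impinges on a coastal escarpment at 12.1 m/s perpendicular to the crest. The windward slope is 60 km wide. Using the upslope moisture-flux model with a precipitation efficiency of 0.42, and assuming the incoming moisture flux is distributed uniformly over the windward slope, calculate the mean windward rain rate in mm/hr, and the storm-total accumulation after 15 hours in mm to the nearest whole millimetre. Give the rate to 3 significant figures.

R ≈ 5.55 mm/hr; total ≈ 83 mm

Incoming column moisture flux per unit ridge length: F = V × PW = 12.1 × 18.2 = 220.22 mm·m/s.
Spread over the 60 km slope with efficiency ε = 0.42: R = ε·F/W = 0.42 × 220.22 / 60000 m = 1.542e-03 mm/s.
R = 1.542e-03 × 3600 = 5.55 mm/hr.
Over 15 h: total = 5.55 × 15 = 83.25 ≈ 83 mm.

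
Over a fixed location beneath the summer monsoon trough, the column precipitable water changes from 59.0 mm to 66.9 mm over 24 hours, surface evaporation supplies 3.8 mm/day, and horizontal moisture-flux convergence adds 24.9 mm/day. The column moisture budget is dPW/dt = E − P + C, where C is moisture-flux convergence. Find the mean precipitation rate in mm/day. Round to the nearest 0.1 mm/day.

P ≈ 20.8 mm/day

dPW/dt = (66.9 − 59.0) mm / (24/24 day) = +7.900 mm/day.
P = E + C − dPW/dt = 3.8 + (24.9) − (+7.900) = 20.8 mm/day.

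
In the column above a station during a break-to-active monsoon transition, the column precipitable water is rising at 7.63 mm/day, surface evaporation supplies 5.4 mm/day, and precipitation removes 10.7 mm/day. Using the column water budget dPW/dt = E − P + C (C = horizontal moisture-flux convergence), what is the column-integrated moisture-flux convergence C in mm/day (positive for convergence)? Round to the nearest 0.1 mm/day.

C ≈ 12.9 mm/day

dPW/dt = +7.63 mm/day.
C = dPW/dt − E + P = (+7.63) − 5.4 + 10.7 = 12.9 mm/day.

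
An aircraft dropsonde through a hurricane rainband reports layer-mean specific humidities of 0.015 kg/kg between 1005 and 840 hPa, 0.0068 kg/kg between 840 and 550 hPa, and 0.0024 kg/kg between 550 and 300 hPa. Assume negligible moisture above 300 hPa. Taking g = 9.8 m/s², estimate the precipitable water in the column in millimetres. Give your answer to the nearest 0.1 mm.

Precipitable water is the column-integrated vapour mass per unit area: PW = (1/g) Σ q̄ Δp, with q in kg/kg and Δp in Pa (1 kg/m² of water = 1 mm).
Layer 1005–840 hPa: Δp = 165 hPa = 16500 Pa, q̄ = 0.015 kg/kg → 0.015 × 16500 / 9.8 = 25.26 mm
Layer 840–550 hPa: Δp = 290 hPa = 29000 Pa, q̄ = 0.0068 kg/kg → 0.0068 × 29000 / 9.8 = 20.12 mm
Layer 550–300 hPa: Δp = 250 hPa = 25000 Pa, q̄ = 0.0024 kg/kg → 0.0024 × 25000 / 9.8 = 6.12 mm
PW = 25.26 + 20.12 + 6.12 = 51.50 ≈ 51.5 mm.

PW ≈ 51.5 mm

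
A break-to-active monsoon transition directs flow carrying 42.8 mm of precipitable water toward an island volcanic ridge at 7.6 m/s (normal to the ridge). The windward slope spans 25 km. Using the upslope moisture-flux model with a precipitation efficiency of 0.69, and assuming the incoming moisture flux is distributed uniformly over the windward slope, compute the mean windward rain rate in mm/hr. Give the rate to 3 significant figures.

Incoming column moisture flux per unit ridge length: F = V × PW = 7.6 × 42.8 = 325.28 mm·m/s.
Spread over the 25 km slope with efficiency ε = 0.69: R = ε·F/W = 0.69 × 325.28 / 25000 m = 8.978e-03 mm/s.
R = 8.978e-03 × 3600 = 32.3 mm/hr.

R ≈ 32.3 mm/hr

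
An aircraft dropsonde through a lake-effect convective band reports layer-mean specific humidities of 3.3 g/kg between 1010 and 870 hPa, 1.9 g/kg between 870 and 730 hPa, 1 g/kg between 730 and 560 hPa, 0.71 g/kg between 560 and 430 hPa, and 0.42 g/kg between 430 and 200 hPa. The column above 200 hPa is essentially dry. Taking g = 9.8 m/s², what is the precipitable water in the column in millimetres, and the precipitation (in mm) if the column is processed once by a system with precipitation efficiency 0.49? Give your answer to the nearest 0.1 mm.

PW ≈ 11.1 mm; precipitation ≈ 5.4 mm

Precipitable water is the column-integrated vapour mass per unit area: PW = (1/g) Σ q̄ Δp, with q in kg/kg and Δp in Pa (1 kg/m² of water = 1 mm).
Layer 1010–870 hPa: Δp = 140 hPa = 14000 Pa, q̄ = 0.0033 kg/kg → 0.0033 × 14000 / 9.8 = 4.71 mm
Layer 870–730 hPa: Δp = 140 hPa = 14000 Pa, q̄ = 0.0019 kg/kg → 0.0019 × 14000 / 9.8 = 2.71 mm
Layer 730–560 hPa: Δp = 170 hPa = 17000 Pa, q̄ = 0.001 kg/kg → 0.001 × 17000 / 9.8 = 1.73 mm
Layer 560–430 hPa: Δp = 130 hPa = 13000 Pa, q̄ = 0.00071 kg/kg → 0.00071 × 13000 / 9.8 = 0.94 mm
Layer 430–200 hPa: Δp = 230 hPa = 23000 Pa, q̄ = 0.00042 kg/kg → 0.00042 × 23000 / 9.8 = 0.99 mm
PW = 4.71 + 2.71 + 1.73 + 0.94 + 0.99 = 11.08 ≈ 11.1 mm.
Precipitation = ε × PW = 0.49 × 11.1 = 5.4 mm.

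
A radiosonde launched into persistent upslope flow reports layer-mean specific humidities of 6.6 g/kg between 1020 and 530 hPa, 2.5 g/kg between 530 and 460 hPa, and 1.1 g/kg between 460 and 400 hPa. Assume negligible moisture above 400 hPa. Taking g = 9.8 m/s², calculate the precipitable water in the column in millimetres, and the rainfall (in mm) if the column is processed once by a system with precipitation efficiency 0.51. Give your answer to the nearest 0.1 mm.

Precipitable water is the column-integrated vapour mass per unit area: PW = (1/g) Σ q̄ Δp, with q in kg/kg and Δp in Pa (1 kg/m² of water = 1 mm).
Layer 1020–530 hPa: Δp = 490 hPa = 49000 Pa, q̄ = 0.0066 kg/kg → 0.0066 × 49000 / 9.8 = 33.00 mm
Layer 530–460 hPa: Δp = 70 hPa = 7000 Pa, q̄ = 0.0025 kg/kg → 0.0025 × 7000 / 9.8 = 1.79 mm
Layer 460–400 hPa: Δp = 60 hPa = 6000 Pa, q̄ = 0.0011 kg/kg → 0.0011 × 6000 / 9.8 = 0.67 mm
PW = 33.00 + 1.79 + 0.67 = 35.46 ≈ 35.5 mm.
Rainfall = ε × PW = 0.51 × 35.5 = 18.1 mm.

PW ≈ 35.5 mm; rainfall ≈ 18.1 mm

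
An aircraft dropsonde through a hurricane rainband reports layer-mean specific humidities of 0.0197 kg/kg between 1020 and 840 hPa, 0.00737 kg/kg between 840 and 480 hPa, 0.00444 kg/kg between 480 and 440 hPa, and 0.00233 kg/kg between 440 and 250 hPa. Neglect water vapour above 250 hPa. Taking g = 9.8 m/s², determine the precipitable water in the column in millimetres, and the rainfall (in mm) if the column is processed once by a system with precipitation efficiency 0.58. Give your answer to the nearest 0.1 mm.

PW ≈ 69.6 mm; rainfall ≈ 40.4 mm

Precipitable water is the column-integrated vapour mass per unit area: PW = (1/g) Σ q̄ Δp, with q in kg/kg and Δp in Pa (1 kg/m² of water = 1 mm).
Layer 1020–840 hPa: Δp = 180 hPa = 18000 Pa, q̄ = 0.0197 kg/kg → 0.0197 × 18000 / 9.8 = 36.18 mm
Layer 840–480 hPa: Δp = 360 hPa = 36000 Pa, q̄ = 0.00737 kg/kg → 0.00737 × 36000 / 9.8 = 27.07 mm
Layer 480–440 hPa: Δp = 40 hPa = 4000 Pa, q̄ = 0.00444 kg/kg → 0.00444 × 4000 / 9.8 = 1.81 mm
Layer 440–250 hPa: Δp = 190 hPa = 19000 Pa, q̄ = 0.00233 kg/kg → 0.00233 × 19000 / 9.8 = 4.52 mm
PW = 36.18 + 27.07 + 1.81 + 4.52 = 69.58 ≈ 69.6 mm.
Rainfall = ε × PW = 0.58 × 69.6 = 40.4 mm.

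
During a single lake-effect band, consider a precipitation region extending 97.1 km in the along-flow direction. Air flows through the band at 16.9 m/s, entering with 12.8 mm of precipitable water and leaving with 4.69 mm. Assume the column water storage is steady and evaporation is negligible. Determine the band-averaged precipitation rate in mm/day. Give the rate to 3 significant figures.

R ≈ 122 mm/day

Column moisture flux per unit crosswind length is F = V × PW.
Inflow: F_in = 16.9 × 12.8 = 216.32 mm·m/s
Outflow: F_out = 16.9 × 4.69 = 79.261 mm·m/s
Steady-state rate R = (F_in − F_out)/L = (216.32 − 79.261) / 97100 m = 1.412e-03 mm/s.
R = 1.412e-03 × 3600 × 24 = 122 mm/day.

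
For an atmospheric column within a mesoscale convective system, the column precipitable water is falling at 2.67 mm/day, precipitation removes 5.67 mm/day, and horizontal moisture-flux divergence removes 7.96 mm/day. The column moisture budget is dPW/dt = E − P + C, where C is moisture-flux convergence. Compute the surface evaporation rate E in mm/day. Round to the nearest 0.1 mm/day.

dPW/dt = -2.67 mm/day.
E = dPW/dt + P − C = (-2.67) + 5.67 − (-7.96) = 11.0 mm/day.

E ≈ 11.0 mm/day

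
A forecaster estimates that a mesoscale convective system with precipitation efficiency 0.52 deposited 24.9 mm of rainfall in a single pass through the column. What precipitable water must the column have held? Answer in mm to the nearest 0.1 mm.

PW ≈ 47.9 mm

PW = rainfall / ε = 24.9 / 0.52 = 47.9 mm.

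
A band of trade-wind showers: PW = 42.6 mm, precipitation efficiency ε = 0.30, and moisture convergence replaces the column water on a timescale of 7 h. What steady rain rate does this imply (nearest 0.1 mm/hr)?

Each overturning extracts ε × PW = 0.30 × 42.6 = 12.78 mm.
Rate = ε·PW / τ = 12.78 / 7 h = 1.8 mm/hr.

R ≈ 1.8 mm/hr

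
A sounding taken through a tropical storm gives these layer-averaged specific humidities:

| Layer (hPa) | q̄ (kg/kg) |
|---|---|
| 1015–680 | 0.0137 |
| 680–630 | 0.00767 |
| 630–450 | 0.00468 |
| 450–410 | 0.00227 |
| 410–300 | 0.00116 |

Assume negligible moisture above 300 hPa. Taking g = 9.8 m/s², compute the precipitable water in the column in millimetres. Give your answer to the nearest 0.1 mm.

Precipitable water is the column-integrated vapour mass per unit area: PW = (1/g) Σ q̄ Δp, with q in kg/kg and Δp in Pa (1 kg/m² of water = 1 mm).
Layer 1015–680 hPa: Δp = 335 hPa = 33500 Pa, q̄ = 0.0137 kg/kg → 0.0137 × 33500 / 9.8 = 46.83 mm
Layer 680–630 hPa: Δp = 50 hPa = 5000 Pa, q̄ = 0.00767 kg/kg → 0.00767 × 5000 / 9.8 = 3.91 mm
Layer 630–450 hPa: Δp = 180 hPa = 18000 Pa, q̄ = 0.00468 kg/kg → 0.00468 × 18000 / 9.8 = 8.60 mm
Layer 450–410 hPa: Δp = 40 hPa = 4000 Pa, q̄ = 0.00227 kg/kg → 0.00227 × 4000 / 9.8 = 0.93 mm
Layer 410–300 hPa: Δp = 110 hPa = 11000 Pa, q̄ = 0.00116 kg/kg → 0.00116 × 11000 / 9.8 = 1.30 mm
PW = 46.83 + 3.91 + 8.60 + 0.93 + 1.30 = 61.57 ≈ 61.6 mm.

PW ≈ 61.6 mm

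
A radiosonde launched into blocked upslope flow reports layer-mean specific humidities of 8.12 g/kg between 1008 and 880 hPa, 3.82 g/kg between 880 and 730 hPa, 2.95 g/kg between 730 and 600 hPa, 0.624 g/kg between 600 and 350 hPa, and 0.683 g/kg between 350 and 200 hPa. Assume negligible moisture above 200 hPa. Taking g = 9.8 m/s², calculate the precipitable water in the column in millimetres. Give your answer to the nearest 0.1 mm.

Precipitable water is the column-integrated vapour mass per unit area: PW = (1/g) Σ q̄ Δp, with q in kg/kg and Δp in Pa (1 kg/m² of water = 1 mm).
Layer 1008–880 hPa: Δp = 128 hPa = 12800 Pa, q̄ = 0.00812 kg/kg → 0.00812 × 12800 / 9.8 = 10.61 mm
Layer 880–730 hPa: Δp = 150 hPa = 15000 Pa, q̄ = 0.00382 kg/kg → 0.00382 × 15000 / 9.8 = 5.85 mm
Layer 730–600 hPa: Δp = 130 hPa = 13000 Pa, q̄ = 0.00295 kg/kg → 0.00295 × 13000 / 9.8 = 3.91 mm
Layer 600–350 hPa: Δp = 250 hPa = 25000 Pa, q̄ = 0.000624 kg/kg → 0.000624 × 25000 / 9.8 = 1.59 mm
Layer 350–200 hPa: Δp = 150 hPa = 15000 Pa, q̄ = 0.000683 kg/kg → 0.000683 × 15000 / 9.8 = 1.05 mm
PW = 10.61 + 5.85 + 3.91 + 1.59 + 1.05 = 23.01 ≈ 23.0 mm.

PW ≈ 23.0 mm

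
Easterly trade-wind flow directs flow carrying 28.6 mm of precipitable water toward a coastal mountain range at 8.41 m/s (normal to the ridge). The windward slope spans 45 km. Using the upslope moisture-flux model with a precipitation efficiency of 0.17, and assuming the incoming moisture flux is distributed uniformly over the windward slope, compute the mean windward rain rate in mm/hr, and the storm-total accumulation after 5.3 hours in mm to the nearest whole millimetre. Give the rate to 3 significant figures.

Incoming column moisture flux per unit ridge length: F = V × PW = 8.41 × 28.6 = 240.526 mm·m/s.
Spread over the 45 km slope with efficiency ε = 0.17: R = ε·F/W = 0.17 × 240.526 / 45000 m = 9.087e-04 mm/s.
R = 9.087e-04 × 3600 = 3.27 mm/hr.
Over 5.3 h: total = 3.27 × 5.3 = 17.331 ≈ 17 mm.

R ≈ 3.27 mm/hr; total ≈ 17 mm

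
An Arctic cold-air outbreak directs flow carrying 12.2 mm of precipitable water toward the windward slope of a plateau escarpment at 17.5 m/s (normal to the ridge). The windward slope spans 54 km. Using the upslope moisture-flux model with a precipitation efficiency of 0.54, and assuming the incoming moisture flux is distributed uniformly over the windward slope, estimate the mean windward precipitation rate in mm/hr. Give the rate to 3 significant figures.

Incoming column moisture flux per unit ridge length: F = V × PW = 17.5 × 12.2 = 213.5 mm·m/s.
Spread over the 54 km slope with efficiency ε = 0.54: R = ε·F/W = 0.54 × 213.5 / 54000 m = 2.135e-03 mm/s.
R = 2.135e-03 × 3600 = 7.69 mm/hr.

R ≈ 7.69 mm/hr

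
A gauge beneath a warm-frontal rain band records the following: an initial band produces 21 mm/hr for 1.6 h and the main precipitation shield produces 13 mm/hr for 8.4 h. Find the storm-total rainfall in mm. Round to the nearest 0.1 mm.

Total = Σ Rᵢ Δtᵢ = 21 × 1.6 + 13 × 8.4
      = 33.6 + 109.2 = 142.8 mm.

total ≈ 142.8 mm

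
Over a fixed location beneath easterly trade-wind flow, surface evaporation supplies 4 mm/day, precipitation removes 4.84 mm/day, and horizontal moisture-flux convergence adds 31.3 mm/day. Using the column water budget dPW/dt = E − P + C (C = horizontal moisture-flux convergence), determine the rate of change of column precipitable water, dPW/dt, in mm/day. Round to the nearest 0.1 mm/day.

dPW/dt = E − P + C = 4 − 4.84 + (31.3) = 30.5 mm/day.

dPW/dt ≈ 30.5 mm/day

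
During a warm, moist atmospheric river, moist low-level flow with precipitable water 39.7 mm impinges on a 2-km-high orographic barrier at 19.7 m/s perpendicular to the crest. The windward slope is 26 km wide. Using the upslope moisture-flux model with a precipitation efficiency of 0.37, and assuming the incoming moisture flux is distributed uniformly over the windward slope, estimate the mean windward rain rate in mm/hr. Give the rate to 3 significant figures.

Incoming column moisture flux per unit ridge length: F = V × PW = 19.7 × 39.7 = 782.09 mm·m/s.
Spread over the 26 km slope with efficiency ε = 0.37: R = ε·F/W = 0.37 × 782.09 / 26000 m = 1.113e-02 mm/s.
R = 1.113e-02 × 3600 = 40.1 mm/hr.

R ≈ 40.1 mm/hr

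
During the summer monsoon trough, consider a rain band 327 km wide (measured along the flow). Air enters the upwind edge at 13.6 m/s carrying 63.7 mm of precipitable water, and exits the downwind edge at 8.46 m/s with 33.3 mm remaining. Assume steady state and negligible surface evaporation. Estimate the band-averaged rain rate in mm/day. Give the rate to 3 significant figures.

R ≈ 154 mm/day

Column moisture flux per unit crosswind length is F = V × PW.
Inflow: F_in = 13.6 × 63.7 = 866.32 mm·m/s
Outflow: F_out = 8.46 × 33.3 = 281.718 mm·m/s
Steady-state rate R = (F_in − F_out)/L = (866.32 − 281.718) / 327000 m = 1.788e-03 mm/s.
R = 1.788e-03 × 3600 × 24 = 154 mm/day.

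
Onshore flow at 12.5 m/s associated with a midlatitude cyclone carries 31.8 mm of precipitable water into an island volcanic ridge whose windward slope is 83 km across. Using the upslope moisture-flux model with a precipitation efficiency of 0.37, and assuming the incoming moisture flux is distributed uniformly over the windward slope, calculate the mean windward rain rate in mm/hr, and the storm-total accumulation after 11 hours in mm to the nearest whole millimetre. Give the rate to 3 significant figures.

Incoming column moisture flux per unit ridge length: F = V × PW = 12.5 × 31.8 = 397.5 mm·m/s.
Spread over the 83 km slope with efficiency ε = 0.37: R = ε·F/W = 0.37 × 397.5 / 83000 m = 1.772e-03 mm/s.
R = 1.772e-03 × 3600 = 6.38 mm/hr.
Over 11 h: total = 6.38 × 11 = 70.18 ≈ 70 mm.

R ≈ 6.38 mm/hr; total ≈ 70 mm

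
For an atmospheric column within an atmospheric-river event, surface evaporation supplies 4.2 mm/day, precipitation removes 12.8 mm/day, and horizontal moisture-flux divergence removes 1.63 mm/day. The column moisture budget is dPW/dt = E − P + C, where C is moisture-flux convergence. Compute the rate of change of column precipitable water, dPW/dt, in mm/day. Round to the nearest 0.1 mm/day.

dPW/dt ≈ -10.2 mm/day

dPW/dt = E − P + C = 4.2 − 12.8 + (-1.63) = -10.2 mm/day.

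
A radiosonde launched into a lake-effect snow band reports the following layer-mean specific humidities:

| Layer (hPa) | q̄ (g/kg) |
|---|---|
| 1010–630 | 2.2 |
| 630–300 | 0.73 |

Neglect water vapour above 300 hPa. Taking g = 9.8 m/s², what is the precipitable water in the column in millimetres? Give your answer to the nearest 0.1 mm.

PW ≈ 11.0 mm

Precipitable water is the column-integrated vapour mass per unit area: PW = (1/g) Σ q̄ Δp, with q in kg/kg and Δp in Pa (1 kg/m² of water = 1 mm).
Layer 1010–630 hPa: Δp = 380 hPa = 38000 Pa, q̄ = 0.0022 kg/kg → 0.0022 × 38000 / 9.8 = 8.53 mm
Layer 630–300 hPa: Δp = 330 hPa = 33000 Pa, q̄ = 0.00073 kg/kg → 0.00073 × 33000 / 9.8 = 2.46 mm
PW = 8.53 + 2.46 = 10.99 ≈ 11.0 mm.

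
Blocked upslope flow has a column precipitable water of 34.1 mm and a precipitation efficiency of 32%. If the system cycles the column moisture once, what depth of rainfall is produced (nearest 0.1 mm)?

rainfall ≈ 10.9 mm

Rainfall = ε × PW = 0.32 × 34.1 = 10.9 mm.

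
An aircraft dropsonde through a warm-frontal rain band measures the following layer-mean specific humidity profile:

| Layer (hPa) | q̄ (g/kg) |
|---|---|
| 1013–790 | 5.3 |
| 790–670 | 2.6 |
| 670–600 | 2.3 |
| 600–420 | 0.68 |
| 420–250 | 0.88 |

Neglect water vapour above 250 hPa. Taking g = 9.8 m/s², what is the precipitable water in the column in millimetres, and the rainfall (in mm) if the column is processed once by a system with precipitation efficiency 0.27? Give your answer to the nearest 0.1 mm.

Precipitable water is the column-integrated vapour mass per unit area: PW = (1/g) Σ q̄ Δp, with q in kg/kg and Δp in Pa (1 kg/m² of water = 1 mm).
Layer 1013–790 hPa: Δp = 223 hPa = 22300 Pa, q̄ = 0.0053 kg/kg → 0.0053 × 22300 / 9.8 = 12.06 mm
Layer 790–670 hPa: Δp = 120 hPa = 12000 Pa, q̄ = 0.0026 kg/kg → 0.0026 × 12000 / 9.8 = 3.18 mm
Layer 670–600 hPa: Δp = 70 hPa = 7000 Pa, q̄ = 0.0023 kg/kg → 0.0023 × 7000 / 9.8 = 1.64 mm
Layer 600–420 hPa: Δp = 180 hPa = 18000 Pa, q̄ = 0.00068 kg/kg → 0.00068 × 18000 / 9.8 = 1.25 mm
Layer 420–250 hPa: Δp = 170 hPa = 17000 Pa, q̄ = 0.00088 kg/kg → 0.00088 × 17000 / 9.8 = 1.53 mm
PW = 12.06 + 3.18 + 1.64 + 1.25 + 1.53 = 19.66 ≈ 19.7 mm.
Rainfall = ε × PW = 0.27 × 19.7 = 5.3 mm.

PW ≈ 19.7 mm; rainfall ≈ 5.3 mm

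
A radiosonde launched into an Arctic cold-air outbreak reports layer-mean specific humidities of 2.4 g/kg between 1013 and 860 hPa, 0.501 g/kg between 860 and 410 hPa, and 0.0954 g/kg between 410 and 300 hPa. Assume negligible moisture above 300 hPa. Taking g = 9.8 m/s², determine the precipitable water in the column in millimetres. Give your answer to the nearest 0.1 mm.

PW ≈ 6.2 mm

Precipitable water is the column-integrated vapour mass per unit area: PW = (1/g) Σ q̄ Δp, with q in kg/kg and Δp in Pa (1 kg/m² of water = 1 mm).
Layer 1013–860 hPa: Δp = 153 hPa = 15300 Pa, q̄ = 0.0024 kg/kg → 0.0024 × 15300 / 9.8 = 3.75 mm
Layer 860–410 hPa: Δp = 450 hPa = 45000 Pa, q̄ = 0.000501 kg/kg → 0.000501 × 45000 / 9.8 = 2.30 mm
Layer 410–300 hPa: Δp = 110 hPa = 11000 Pa, q̄ = 9.54e-05 kg/kg → 9.54e-05 × 11000 / 9.8 = 0.11 mm
PW = 3.75 + 2.30 + 0.11 = 6.16 ≈ 6.2 mm.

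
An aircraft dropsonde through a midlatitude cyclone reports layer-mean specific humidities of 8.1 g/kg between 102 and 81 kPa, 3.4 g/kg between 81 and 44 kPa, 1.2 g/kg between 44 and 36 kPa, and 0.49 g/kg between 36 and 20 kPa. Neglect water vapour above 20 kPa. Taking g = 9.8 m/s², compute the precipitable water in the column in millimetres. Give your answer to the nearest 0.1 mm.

Precipitable water is the column-integrated vapour mass per unit area: PW = (1/g) Σ q̄ Δp, with q in kg/kg and Δp in Pa (1 kg/m² of water = 1 mm).
Layer 102–81 kPa: Δp = 210 hPa = 21000 Pa, q̄ = 0.0081 kg/kg → 0.0081 × 21000 / 9.8 = 17.36 mm
Layer 81–44 kPa: Δp = 370 hPa = 37000 Pa, q̄ = 0.0034 kg/kg → 0.0034 × 37000 / 9.8 = 12.84 mm
Layer 44–36 kPa: Δp = 80 hPa = 8000 Pa, q̄ = 0.0012 kg/kg → 0.0012 × 8000 / 9.8 = 0.98 mm
Layer 36–20 kPa: Δp = 160 hPa = 16000 Pa, q̄ = 0.00049 kg/kg → 0.00049 × 16000 / 9.8 = 0.80 mm
PW = 17.36 + 12.84 + 0.98 + 0.80 = 31.98 ≈ 32.0 mm.

PW ≈ 32.0 mm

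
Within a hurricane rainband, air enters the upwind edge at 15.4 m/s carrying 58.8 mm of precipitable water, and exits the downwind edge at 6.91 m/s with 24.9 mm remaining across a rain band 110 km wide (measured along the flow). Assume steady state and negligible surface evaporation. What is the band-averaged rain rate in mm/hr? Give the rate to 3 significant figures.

R ≈ 24.0 mm/hr

Column moisture flux per unit crosswind length is F = V × PW.
Inflow: F_in = 15.4 × 58.8 = 905.52 mm·m/s
Outflow: F_out = 6.91 × 24.9 = 172.059 mm·m/s
Steady-state rate R = (F_in − F_out)/L = (905.52 − 172.059) / 110000 m = 6.668e-03 mm/s.
R = 6.668e-03 × 3600 = 24.0 mm/hr.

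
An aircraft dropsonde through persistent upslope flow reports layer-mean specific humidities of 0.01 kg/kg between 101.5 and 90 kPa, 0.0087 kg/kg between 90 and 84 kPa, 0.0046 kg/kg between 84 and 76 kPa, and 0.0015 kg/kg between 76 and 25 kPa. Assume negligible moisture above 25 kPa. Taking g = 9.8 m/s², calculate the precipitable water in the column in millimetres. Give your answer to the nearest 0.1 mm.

Precipitable water is the column-integrated vapour mass per unit area: PW = (1/g) Σ q̄ Δp, with q in kg/kg and Δp in Pa (1 kg/m² of water = 1 mm).
Layer 101.5–90 kPa: Δp = 115 hPa = 11500 Pa, q̄ = 0.01 kg/kg → 0.01 × 11500 / 9.8 = 11.73 mm
Layer 90–84 kPa: Δp = 60 hPa = 6000 Pa, q̄ = 0.0087 kg/kg → 0.0087 × 6000 / 9.8 = 5.33 mm
Layer 84–76 kPa: Δp = 80 hPa = 8000 Pa, q̄ = 0.0046 kg/kg → 0.0046 × 8000 / 9.8 = 3.76 mm
Layer 76–25 kPa: Δp = 510 hPa = 51000 Pa, q̄ = 0.0015 kg/kg → 0.0015 × 51000 / 9.8 = 7.81 mm
PW = 11.73 + 5.33 + 3.76 + 7.81 = 28.63 ≈ 28.6 mm.

PW ≈ 28.6 mm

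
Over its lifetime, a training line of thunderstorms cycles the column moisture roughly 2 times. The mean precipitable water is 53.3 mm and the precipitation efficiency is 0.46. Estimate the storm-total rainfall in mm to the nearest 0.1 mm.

rainfall ≈ 49.0 mm

Each cycle deposits ε × PW = 0.46 × 53.3 = 24.518 mm.
Over 2 cycles: 2 × 24.518 = 49.0 mm.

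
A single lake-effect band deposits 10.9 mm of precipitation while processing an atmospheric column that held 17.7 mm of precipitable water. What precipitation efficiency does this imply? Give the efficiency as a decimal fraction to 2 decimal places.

ε = precipitation / PW = 10.9 / 17.7 = 0.62.

ε ≈ 0.62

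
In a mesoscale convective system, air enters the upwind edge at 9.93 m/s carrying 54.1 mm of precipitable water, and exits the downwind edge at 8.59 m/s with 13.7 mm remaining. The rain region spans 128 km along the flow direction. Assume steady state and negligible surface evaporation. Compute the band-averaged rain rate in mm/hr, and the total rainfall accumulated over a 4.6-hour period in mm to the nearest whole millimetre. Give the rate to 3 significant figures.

Column moisture flux per unit crosswind length is F = V × PW.
Inflow: F_in = 9.93 × 54.1 = 537.213 mm·m/s
Outflow: F_out = 8.59 × 13.7 = 117.683 mm·m/s
Steady-state rate R = (F_in − F_out)/L = (537.213 − 117.683) / 128000 m = 3.278e-03 mm/s.
R = 3.278e-03 × 3600 = 11.8 mm/hr.
Over 4.6 h: total = 11.8 × 4.6 = 54.28 ≈ 54 mm.

R ≈ 11.8 mm/hr; total ≈ 54 mm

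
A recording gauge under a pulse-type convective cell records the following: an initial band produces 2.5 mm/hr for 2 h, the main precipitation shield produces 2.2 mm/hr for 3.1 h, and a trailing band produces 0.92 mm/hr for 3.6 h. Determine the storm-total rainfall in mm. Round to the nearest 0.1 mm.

Total = Σ Rᵢ Δtᵢ = 2.5 × 2 + 2.2 × 3.1 + 0.92 × 3.6
      = 5 + 6.82 + 3.312 = 15.1 mm.

total ≈ 15.1 mm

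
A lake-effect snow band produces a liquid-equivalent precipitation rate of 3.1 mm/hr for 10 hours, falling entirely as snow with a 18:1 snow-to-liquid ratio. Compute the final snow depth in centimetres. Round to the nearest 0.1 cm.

Liquid-equivalent depth = 3.1 × 10 = 31 mm.
Snow depth = 31 mm × 18 = 558 mm = 55.8 cm.

snow depth ≈ 55.8 cm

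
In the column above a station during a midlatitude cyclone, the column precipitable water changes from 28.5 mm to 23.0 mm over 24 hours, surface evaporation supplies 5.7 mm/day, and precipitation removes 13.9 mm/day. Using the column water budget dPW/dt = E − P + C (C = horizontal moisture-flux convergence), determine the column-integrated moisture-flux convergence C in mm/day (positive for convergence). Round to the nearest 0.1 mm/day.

dPW/dt = (23.0 − 28.5) mm / (24/24 day) = -5.500 mm/day.
C = dPW/dt − E + P = (-5.500) − 5.7 + 13.9 = 2.7 mm/day.

C ≈ 2.7 mm/day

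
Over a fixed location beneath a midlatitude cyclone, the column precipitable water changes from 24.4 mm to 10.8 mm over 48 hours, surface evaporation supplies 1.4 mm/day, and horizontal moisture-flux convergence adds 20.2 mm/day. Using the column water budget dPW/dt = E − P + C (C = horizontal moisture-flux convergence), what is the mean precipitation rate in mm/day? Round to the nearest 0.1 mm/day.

dPW/dt = (10.8 − 24.4) mm / (48/24 day) = -6.800 mm/day.
P = E + C − dPW/dt = 1.4 + (20.2) − (-6.800) = 28.4 mm/day.

P ≈ 28.4 mm/day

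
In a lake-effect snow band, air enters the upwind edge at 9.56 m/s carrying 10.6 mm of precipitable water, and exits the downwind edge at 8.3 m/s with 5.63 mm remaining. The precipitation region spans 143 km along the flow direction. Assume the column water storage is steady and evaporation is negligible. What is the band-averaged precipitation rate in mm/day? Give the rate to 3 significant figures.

Column moisture flux per unit crosswind length is F = V × PW.
Inflow: F_in = 9.56 × 10.6 = 101.336 mm·m/s
Outflow: F_out = 8.3 × 5.63 = 46.729 mm·m/s
Steady-state rate R = (F_in − F_out)/L = (101.336 − 46.729) / 143000 m = 3.819e-04 mm/s.
R = 3.819e-04 × 3600 × 24 = 33.0 mm/day.

R ≈ 33.0 mm/day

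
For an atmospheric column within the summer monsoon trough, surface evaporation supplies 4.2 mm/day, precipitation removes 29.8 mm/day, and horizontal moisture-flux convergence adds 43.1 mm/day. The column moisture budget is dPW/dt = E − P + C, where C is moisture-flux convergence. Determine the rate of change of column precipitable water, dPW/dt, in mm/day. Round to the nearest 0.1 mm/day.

dPW/dt ≈ 17.5 mm/day

dPW/dt = E − P + C = 4.2 − 29.8 + (43.1) = 17.5 mm/day.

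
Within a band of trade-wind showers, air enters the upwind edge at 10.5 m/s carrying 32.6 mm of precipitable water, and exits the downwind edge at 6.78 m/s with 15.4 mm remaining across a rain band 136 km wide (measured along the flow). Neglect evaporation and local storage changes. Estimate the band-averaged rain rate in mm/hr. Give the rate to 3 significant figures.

R ≈ 6.30 mm/hr

Column moisture flux per unit crosswind length is F = V × PW.
Inflow: F_in = 10.5 × 32.6 = 342.3 mm·m/s
Outflow: F_out = 6.78 × 15.4 = 104.412 mm·m/s
Steady-state rate R = (F_in − F_out)/L = (342.3 − 104.412) / 136000 m = 1.749e-03 mm/s.
R = 1.749e-03 × 3600 = 6.30 mm/hr.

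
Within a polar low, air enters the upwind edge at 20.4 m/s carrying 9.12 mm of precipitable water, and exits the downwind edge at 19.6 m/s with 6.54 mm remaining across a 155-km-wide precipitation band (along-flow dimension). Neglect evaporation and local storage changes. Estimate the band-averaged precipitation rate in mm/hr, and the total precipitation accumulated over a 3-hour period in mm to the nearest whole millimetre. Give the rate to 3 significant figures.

Column moisture flux per unit crosswind length is F = V × PW.
Inflow: F_in = 20.4 × 9.12 = 186.048 mm·m/s
Outflow: F_out = 19.6 × 6.54 = 128.184 mm·m/s
Steady-state rate R = (F_in − F_out)/L = (186.048 − 128.184) / 155000 m = 3.733e-04 mm/s.
R = 3.733e-04 × 3600 = 1.34 mm/hr.
Over 3 h: total = 1.34 × 3 = 4.02 ≈ 4 mm.

R ≈ 1.34 mm/hr; total ≈ 4 mm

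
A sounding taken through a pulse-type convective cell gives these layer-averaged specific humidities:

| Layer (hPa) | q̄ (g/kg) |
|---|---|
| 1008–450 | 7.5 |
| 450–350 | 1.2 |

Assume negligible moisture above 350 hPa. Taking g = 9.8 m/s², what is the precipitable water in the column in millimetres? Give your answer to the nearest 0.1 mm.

Precipitable water is the column-integrated vapour mass per unit area: PW = (1/g) Σ q̄ Δp, with q in kg/kg and Δp in Pa (1 kg/m² of water = 1 mm).
Layer 1008–450 hPa: Δp = 558 hPa = 55800 Pa, q̄ = 0.0075 kg/kg → 0.0075 × 55800 / 9.8 = 42.70 mm
Layer 450–350 hPa: Δp = 100 hPa = 10000 Pa, q̄ = 0.0012 kg/kg → 0.0012 × 10000 / 9.8 = 1.22 mm
PW = 42.70 + 1.22 = 43.92 ≈ 43.9 mm.

PW ≈ 43.9 mm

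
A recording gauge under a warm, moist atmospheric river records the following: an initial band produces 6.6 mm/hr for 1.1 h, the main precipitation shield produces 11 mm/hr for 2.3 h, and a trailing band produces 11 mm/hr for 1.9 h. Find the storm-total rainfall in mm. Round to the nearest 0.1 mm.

Total = Σ Rᵢ Δtᵢ = 6.6 × 1.1 + 11 × 2.3 + 11 × 1.9
      = 7.26 + 25.3 + 20.9 = 53.5 mm.

total ≈ 53.5 mm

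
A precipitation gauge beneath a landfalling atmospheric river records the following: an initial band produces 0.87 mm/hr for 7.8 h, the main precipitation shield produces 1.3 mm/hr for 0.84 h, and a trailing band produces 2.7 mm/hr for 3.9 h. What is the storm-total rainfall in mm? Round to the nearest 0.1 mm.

Total = Σ Rᵢ Δtᵢ = 0.87 × 7.8 + 1.3 × 0.84 + 2.7 × 3.9
      = 6.786 + 1.092 + 10.53 = 18.4 mm.

total ≈ 18.4 mm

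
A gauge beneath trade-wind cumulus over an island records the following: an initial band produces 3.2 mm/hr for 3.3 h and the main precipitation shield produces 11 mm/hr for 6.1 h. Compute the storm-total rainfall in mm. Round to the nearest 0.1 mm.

total ≈ 77.7 mm

Total = Σ Rᵢ Δtᵢ = 3.2 × 3.3 + 11 × 6.1
      = 10.56 + 67.1 = 77.7 mm.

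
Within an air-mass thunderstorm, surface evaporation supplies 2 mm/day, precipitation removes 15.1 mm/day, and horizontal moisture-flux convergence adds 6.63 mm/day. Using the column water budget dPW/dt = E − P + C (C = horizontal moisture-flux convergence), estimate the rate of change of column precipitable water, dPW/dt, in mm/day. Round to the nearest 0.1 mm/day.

dPW/dt = E − P + C = 2 − 15.1 + (6.63) = -6.5 mm/day.

dPW/dt ≈ -6.5 mm/day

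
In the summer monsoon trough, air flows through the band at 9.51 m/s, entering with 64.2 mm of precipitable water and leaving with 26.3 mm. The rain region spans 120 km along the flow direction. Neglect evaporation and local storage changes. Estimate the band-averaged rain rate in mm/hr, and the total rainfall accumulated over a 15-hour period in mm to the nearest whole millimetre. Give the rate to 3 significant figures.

R ≈ 10.8 mm/hr; total ≈ 162 mm

Column moisture flux per unit crosswind length is F = V × PW.
Inflow: F_in = 9.51 × 64.2 = 610.542 mm·m/s
Outflow: F_out = 9.51 × 26.3 = 250.113 mm·m/s
Steady-state rate R = (F_in − F_out)/L = (610.542 − 250.113) / 120000 m = 3.004e-03 mm/s.
R = 3.004e-03 × 3600 = 10.8 mm/hr.
Over 15 h: total = 10.8 × 15 = 162 mm.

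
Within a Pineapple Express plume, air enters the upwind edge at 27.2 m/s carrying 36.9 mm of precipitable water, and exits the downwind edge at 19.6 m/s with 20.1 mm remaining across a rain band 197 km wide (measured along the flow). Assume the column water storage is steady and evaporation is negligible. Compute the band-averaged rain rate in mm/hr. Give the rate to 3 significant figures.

Column moisture flux per unit crosswind length is F = V × PW.
Inflow: F_in = 27.2 × 36.9 = 1003.68 mm·m/s
Outflow: F_out = 19.6 × 20.1 = 393.96 mm·m/s
Steady-state rate R = (F_in − F_out)/L = (1003.68 − 393.96) / 197000 m = 3.095e-03 mm/s.
R = 3.095e-03 × 3600 = 11.1 mm/hr.

R ≈ 11.1 mm/hr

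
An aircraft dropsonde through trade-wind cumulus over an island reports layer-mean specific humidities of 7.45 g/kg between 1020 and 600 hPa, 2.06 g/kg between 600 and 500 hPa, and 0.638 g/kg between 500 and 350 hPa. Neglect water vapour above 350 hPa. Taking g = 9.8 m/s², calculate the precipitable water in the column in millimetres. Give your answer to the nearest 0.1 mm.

Precipitable water is the column-integrated vapour mass per unit area: PW = (1/g) Σ q̄ Δp, with q in kg/kg and Δp in Pa (1 kg/m² of water = 1 mm).
Layer 1020–600 hPa: Δp = 420 hPa = 42000 Pa, q̄ = 0.00745 kg/kg → 0.00745 × 42000 / 9.8 = 31.93 mm
Layer 600–500 hPa: Δp = 100 hPa = 10000 Pa, q̄ = 0.00206 kg/kg → 0.00206 × 10000 / 9.8 = 2.10 mm
Layer 500–350 hPa: Δp = 150 hPa = 15000 Pa, q̄ = 0.000638 kg/kg → 0.000638 × 15000 / 9.8 = 0.98 mm
PW = 31.93 + 2.10 + 0.98 = 35.01 ≈ 35.0 mm.

PW ≈ 35.0 mm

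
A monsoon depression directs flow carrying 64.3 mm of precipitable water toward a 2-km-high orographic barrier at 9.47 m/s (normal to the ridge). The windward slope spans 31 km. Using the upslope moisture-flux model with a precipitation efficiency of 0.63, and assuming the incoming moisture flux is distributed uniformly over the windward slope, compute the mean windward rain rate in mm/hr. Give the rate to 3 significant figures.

R ≈ 44.5 mm/hr

Incoming column moisture flux per unit ridge length: F = V × PW = 9.47 × 64.3 = 608.921 mm·m/s.
Spread over the 31 km slope with efficiency ε = 0.63: R = ε·F/W = 0.63 × 608.921 / 31000 m = 1.237e-02 mm/s.
R = 1.237e-02 × 3600 = 44.5 mm/hr.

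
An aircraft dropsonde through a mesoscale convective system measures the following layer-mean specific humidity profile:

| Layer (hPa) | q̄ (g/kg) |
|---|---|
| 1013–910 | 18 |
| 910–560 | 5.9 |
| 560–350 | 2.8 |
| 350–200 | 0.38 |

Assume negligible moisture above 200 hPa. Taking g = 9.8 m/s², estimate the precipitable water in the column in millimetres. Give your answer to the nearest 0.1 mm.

PW ≈ 46.6 mm

Precipitable water is the column-integrated vapour mass per unit area: PW = (1/g) Σ q̄ Δp, with q in kg/kg and Δp in Pa (1 kg/m² of water = 1 mm).
Layer 1013–910 hPa: Δp = 103 hPa = 10300 Pa, q̄ = 0.018 kg/kg → 0.018 × 10300 / 9.8 = 18.92 mm
Layer 910–560 hPa: Δp = 350 hPa = 35000 Pa, q̄ = 0.0059 kg/kg → 0.0059 × 35000 / 9.8 = 21.07 mm
Layer 560–350 hPa: Δp = 210 hPa = 21000 Pa, q̄ = 0.0028 kg/kg → 0.0028 × 21000 / 9.8 = 6.00 mm
Layer 350–200 hPa: Δp = 150 hPa = 15000 Pa, q̄ = 0.00038 kg/kg → 0.00038 × 15000 / 9.8 = 0.58 mm
PW = 18.92 + 21.07 + 6.00 + 0.58 = 46.57 ≈ 46.6 mm.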